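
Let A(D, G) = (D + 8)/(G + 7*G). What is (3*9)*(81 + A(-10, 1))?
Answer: 8721/4 ≈ 2180.3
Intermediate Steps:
A(D, G) = (8 + D)/(8*G) (A(D, G) = (8 + D)/((8*G)) = (8 + D)*(1/(8*G)) = (8 + D)/(8*G))
(3*9)*(81 + A(-10, 1)) = (3*9)*(81 + (⅛)*(8 - 10)/1) = 27*(81 + (⅛)*1*(-2)) = 27*(81 - ¼) = 27*(323/4) = 8721/4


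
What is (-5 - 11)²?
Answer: 256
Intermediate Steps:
(-5 - 11)² = (-16)² = 256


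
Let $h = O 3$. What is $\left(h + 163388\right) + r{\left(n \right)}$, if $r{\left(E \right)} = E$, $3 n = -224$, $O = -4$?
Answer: $\frac{489904}{3} \approx 1.633 \cdot 10^{5}$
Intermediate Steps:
$n = - \frac{224}{3}$ ($n = \frac{1}{3} \left(-224\right) = - \frac{224}{3} \approx -74.667$)
$h = -12$ ($h = \left(-4\right) 3 = -12$)
$\left(h + 163388\right) + r{\left(n \right)} = \left(-12 + 163388\right) - \frac{224}{3} = 163376 - \frac{224}{3} = \frac{489904}{3}$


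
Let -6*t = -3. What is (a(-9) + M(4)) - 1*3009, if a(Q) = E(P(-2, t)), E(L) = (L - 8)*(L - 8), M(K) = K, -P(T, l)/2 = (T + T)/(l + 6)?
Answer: -500101/169 ≈ -2959.2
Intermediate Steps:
t = ½ (t = -⅙*(-3) = ½ ≈ 0.50000)
P(T, l) = -4*T/(6 + l) (P(T, l) = -2*(T + T)/(l + 6) = -2*2*T/(6 + l) = -4*T/(6 + l))
E(L) = (-8 + L)² (E(L) = (-8 + L)*(-8 + L) = (-8 + L)²)
a(Q) = 7744/169 (a(Q) = (-8 - 4*(-2)/(6 + ½))² = (-8 - 4*(-2)/13/2)² = (-8 - 4*(-2)*2/13)² = (-8 + 16/13)² = (-88/13)² = 7744/169)
(a(-9) + M(4)) - 1*3009 = (7744/169 + 4) - 1*3009 = 8420/169 - 3009 = -500101/169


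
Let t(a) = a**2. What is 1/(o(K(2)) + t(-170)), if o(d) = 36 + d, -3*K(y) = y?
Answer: 3/86806 ≈ 3.4560e-5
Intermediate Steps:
K(y) = -y/3
1/(o(K(2)) + t(-170)) = 1/((36 - 1/3*2) + (-170)**2) = 1/((36 - 2/3) + 28900) = 1/(106/3 + 28900) = 1/(86806/3) = 3/86806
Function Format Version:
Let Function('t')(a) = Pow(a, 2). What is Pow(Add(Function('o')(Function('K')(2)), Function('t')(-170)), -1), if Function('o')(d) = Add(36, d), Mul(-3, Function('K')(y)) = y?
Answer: Rational(3, 86806) ≈ 3.4560e-5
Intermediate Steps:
Function('K')(y) = Mul(Rational(-1, 3), y)
Pow(Add(Function('o')(Function('K')(2)), Function('t')(-170)), -1) = Pow(Add(Add(36, Mul(Rational(-1, 3), 2)), Pow(-170, 2)), -1) = Pow(Add(Add(36, Rational(-2, 3)), 28900), -1) = Pow(Add(Rational(106, 3), 28900), -1) = Pow(Rational(86806, 3), -1) = Rational(3, 86806)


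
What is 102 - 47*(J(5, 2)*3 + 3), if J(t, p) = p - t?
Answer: 384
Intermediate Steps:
102 - 47*(J(5, 2)*3 + 3) = 102 - 47*((2 - 1*5)*3 + 3) = 102 - 47*((2 - 5)*3 + 3) = 102 - 47*(-3*3 + 3) = 102 - 47*(-9 + 3) = 102 - 47*(-6) = 102 + 282 = 384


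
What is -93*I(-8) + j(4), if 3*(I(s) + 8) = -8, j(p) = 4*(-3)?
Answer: 980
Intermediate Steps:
j(p) = -12
I(s) = -32/3 (I(s) = -8 + (⅓)*(-8) = -8 - 8/3 = -32/3)
-93*I(-8) + j(4) = -93*(-32/3) - 12 = 992 - 12 = 980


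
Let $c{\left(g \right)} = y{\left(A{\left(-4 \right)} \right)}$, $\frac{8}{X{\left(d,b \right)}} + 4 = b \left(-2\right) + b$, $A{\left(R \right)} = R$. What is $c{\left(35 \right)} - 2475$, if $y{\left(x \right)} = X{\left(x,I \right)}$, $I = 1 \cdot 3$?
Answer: $- \frac{17333}{7} \approx -2476.1$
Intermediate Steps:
$I = 3$
$X{\left(d,b \right)} = \frac{8}{-4 - b}$ ($X{\left(d,b \right)} = \frac{8}{-4 + \left(b \left(-2\right) + b\right)} = \frac{8}{-4 + \left(- 2 b + b\right)} = \frac{8}{-4 - b}$)
$y{\left(x \right)} = - \frac{8}{7}$ ($y{\left(x \right)} = - \frac{8}{4 + 3} = - \frac{8}{7}$)
$c{\left(g \right)} = - \frac{8}{7}$
$c{\left(35 \right)} - 2475 = - \frac{8}{7} - 2475 = - \frac{17333}{7}$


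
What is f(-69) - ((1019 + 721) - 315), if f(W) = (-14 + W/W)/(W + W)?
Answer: -196637/138 ≈ -1424.9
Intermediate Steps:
f(W) = -13/(2*W) (f(W) = (-14 + 1)/((2*W)) = -13/(2*W))
f(-69) - ((1019 + 721) - 315) = -13/2/(-69) - ((1019 + 721) - 315) = -13/2*(-1/69) - (1740 - 315) = 13/138 - 1*1425 = 13/138 - 1425 = -196637/138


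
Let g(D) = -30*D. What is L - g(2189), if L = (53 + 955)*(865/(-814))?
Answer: 26291730/407 ≈ 64599.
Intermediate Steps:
L = -435960/407 (L = 1008*(865*(-1/814)) = 1008*(-865/814) = -435960/407 ≈ -1071.2)
L - g(2189) = -435960/407 - (-30)*2189 = -435960/407 - 1*(-65670) = -435960/407 + 65670 = 26291730/407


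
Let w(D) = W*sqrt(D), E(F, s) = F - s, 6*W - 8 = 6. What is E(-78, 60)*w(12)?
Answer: -644*sqrt(3) ≈ -1115.4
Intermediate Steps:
W = 7/3 (W = 4/3 + (1/6)*6 = 4/3 + 1 = 7/3 ≈ 2.3333)
w(D) = 7*sqrt(D)/3
E(-78, 60)*w(12) = (-78 - 1*60)*(7*sqrt(12)/3) = (-78 - 60)*(7*(2*sqrt(3))/3) = -644*sqrt(3)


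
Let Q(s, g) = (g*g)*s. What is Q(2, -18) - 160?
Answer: 488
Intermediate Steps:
Q(s, g) = s*g² (Q(s, g) = g²*s = s*g²)
Q(2, -18) - 160 = 2*(-18)² - 160 = 2*324 - 160 = 648 - 160 = 488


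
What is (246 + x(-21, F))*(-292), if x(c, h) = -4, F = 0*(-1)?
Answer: -70664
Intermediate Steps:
F = 0
(246 + x(-21, F))*(-292) = (246 - 4)*(-292) = 242*(-292) = -70664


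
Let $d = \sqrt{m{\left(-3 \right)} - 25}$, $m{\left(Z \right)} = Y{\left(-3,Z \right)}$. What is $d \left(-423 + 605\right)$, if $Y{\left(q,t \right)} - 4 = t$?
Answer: $364 i \sqrt{6} \approx 891.61 i$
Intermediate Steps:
$Y{\left(q,t \right)} = 4 + t$
$m{\left(Z \right)} = 4 + Z$
$d = 2 i \sqrt{6}$ ($d = \sqrt{\left(4 - 3\right) - 25} = \sqrt{1 - 25} = \sqrt{-24} = 2 i \sqrt{6} \approx 4.899 i$)
$d \left(-423 + 605\right) = 2 i \sqrt{6} \left(-423 + 605\right) = 2 i \sqrt{6} \cdot 182 = 364 i \sqrt{6}$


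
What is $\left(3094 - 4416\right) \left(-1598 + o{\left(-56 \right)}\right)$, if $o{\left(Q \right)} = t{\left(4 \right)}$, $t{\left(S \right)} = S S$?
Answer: $2091404$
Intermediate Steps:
$t{\left(S \right)} = S^{2}$
$o{\left(Q \right)} = 16$ ($o{\left(Q \right)} = 4^{2} = 16$)
$\left(3094 - 4416\right) \left(-1598 + o{\left(-56 \right)}\right) = \left(3094 - 4416\right) \left(-1598 + 16\right) = \left(-1322\right) \left(-1582\right) = 2091404$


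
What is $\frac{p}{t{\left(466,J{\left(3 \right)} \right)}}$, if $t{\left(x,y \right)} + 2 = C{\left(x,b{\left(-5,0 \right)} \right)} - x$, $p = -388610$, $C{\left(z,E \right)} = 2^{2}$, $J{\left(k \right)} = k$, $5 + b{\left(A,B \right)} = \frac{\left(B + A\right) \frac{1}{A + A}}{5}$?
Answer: $\frac{194305}{232} \approx 837.52$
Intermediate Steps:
$b{\left(A,B \right)} = -5 + \frac{A + B}{10 A}$ ($b{\left(A,B \right)} = -5 + \frac{\left(B + A\right) \frac{1}{A + A}}{5} = -5 + \frac{A + B}{2 A} \frac{1}{5} = -5 + \frac{A + B}{10 A}$)
$C{\left(z,E \right)} = 4$
$t{\left(x,y \right)} = 2 - x$ ($t{\left(x,y \right)} = -2 - \left(-4 + x\right) = 2 - x$)
$\frac{p}{t{\left(466,J{\left(3 \right)} \right)}} = - \frac{388610}{2 - 466} = - \frac{388610}{-464} = \left(-388610\right) \left(- \frac{1}{464}\right) = \frac{194305}{232}$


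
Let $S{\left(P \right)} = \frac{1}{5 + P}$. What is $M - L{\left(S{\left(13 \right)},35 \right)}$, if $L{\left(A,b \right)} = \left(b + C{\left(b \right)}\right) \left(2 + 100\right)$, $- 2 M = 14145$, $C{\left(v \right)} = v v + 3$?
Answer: $- \frac{271797}{2} \approx -1.359 \cdot 10^{5}$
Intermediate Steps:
$C{\left(v \right)} = 3 + v^{2}$ ($C{\left(v \right)} = v^{2} + 3 = 3 + v^{2}$)
$M = - \frac{14145}{2}$ ($M = \left(- \frac{1}{2}\right) 14145 = - \frac{14145}{2} \approx -7072.5$)
$L{\left(A,b \right)} = 306 + 102 b + 102 b^{2}$ ($L{\left(A,b \right)} = \left(b + \left(3 + b^{2}\right)\right) \left(2 + 100\right) = \left(3 + b + b^{2}\right) 102 = 306 + 102 b + 102 b^{2}$)
$M - L{\left(S{\left(13 \right)},35 \right)} = - \frac{14145}{2} - \left(306 + 102 \cdot 35 + 102 \cdot 35^{2}\right) = - \frac{14145}{2} - \left(306 + 3570 + 102 \cdot 1225\right) = - \frac{14145}{2} - \left(306 + 3570 + 124950\right) = - \frac{14145}{2} - 128826 = - \frac{271797}{2}$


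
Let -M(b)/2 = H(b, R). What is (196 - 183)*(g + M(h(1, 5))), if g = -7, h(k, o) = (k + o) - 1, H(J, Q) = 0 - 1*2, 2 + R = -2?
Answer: -39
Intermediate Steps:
R = -4 (R = -2 - 2 = -4)
H(J, Q) = -2 (H(J, Q) = 0 - 2 = -2)
h(k, o) = -1 + k + o
M(b) = 4 (M(b) = -2*(-2) = 4)
(196 - 183)*(g + M(h(1, 5))) = (196 - 183)*(-7 + 4) = 13*(-3) = -39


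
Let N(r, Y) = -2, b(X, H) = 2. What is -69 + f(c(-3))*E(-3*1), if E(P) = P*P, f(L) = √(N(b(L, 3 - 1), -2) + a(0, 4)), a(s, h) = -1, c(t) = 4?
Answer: -69 + 9*I*√3 ≈ -69.0 + 15.588*I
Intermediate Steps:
f(L) = I*√3 (f(L) = √(-2 - 1) = √(-3) = I*√3)
E(P) = P²
-69 + f(c(-3))*E(-3*1) = -69 + (I*√3)*(-3*1)² = -69 + (I*√3)*(-3)² = -69 + (I*√3)*9 = -69 + 9*I*√3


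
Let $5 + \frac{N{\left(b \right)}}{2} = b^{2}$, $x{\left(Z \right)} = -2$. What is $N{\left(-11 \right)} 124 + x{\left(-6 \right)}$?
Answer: $28766$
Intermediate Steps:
$N{\left(b \right)} = -10 + 2 b^{2}$
$N{\left(-11 \right)} 124 + x{\left(-6 \right)} = \left(-10 + 2 \left(-11\right)^{2}\right) 124 - 2 = \left(-10 + 2 \cdot 121\right) 124 - 2 = \left(-10 + 242\right) 124 - 2 = 232 \cdot 124 - 2 = 28768 - 2 = 28766$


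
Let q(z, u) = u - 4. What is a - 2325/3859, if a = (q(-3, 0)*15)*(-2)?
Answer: 460755/3859 ≈ 119.40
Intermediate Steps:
q(z, u) = -4 + u
a = 120 (a = ((-4 + 0)*15)*(-2) = -4*15*(-2) = -60*(-2) = 120)
a - 2325/3859 = 120 - 2325/3859 = 460755/3859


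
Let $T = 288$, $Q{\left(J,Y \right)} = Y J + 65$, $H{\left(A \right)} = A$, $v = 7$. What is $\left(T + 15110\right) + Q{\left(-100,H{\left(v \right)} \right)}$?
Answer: $14763$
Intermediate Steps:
$Q{\left(J,Y \right)} = 65 + J Y$ ($Q{\left(J,Y \right)} = J Y + 65 = 65 + J Y$)
$\left(T + 15110\right) + Q{\left(-100,H{\left(v \right)} \right)} = \left(288 + 15110\right) + \left(65 - 700\right) = 15398 + \left(65 - 700\right) = 15398 - 635 = 14763$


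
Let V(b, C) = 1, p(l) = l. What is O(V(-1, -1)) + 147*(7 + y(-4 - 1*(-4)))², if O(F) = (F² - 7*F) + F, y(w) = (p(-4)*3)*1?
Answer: 3670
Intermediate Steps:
y(w) = -12 (y(w) = -4*3*1 = -12*1 = -12)
O(F) = F² - 6*F
O(V(-1, -1)) + 147*(7 + y(-4 - 1*(-4)))² = 1*(-6 + 1) + 147*(7 - 12)² = 1*(-5) + 147*(-5)² = -5 + 147*25 = -5 + 3675 = 3670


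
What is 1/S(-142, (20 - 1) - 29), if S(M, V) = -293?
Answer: -1/293 ≈ -0.0034130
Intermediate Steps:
1/S(-142, (20 - 1) - 29) = 1/(-293) = -1/293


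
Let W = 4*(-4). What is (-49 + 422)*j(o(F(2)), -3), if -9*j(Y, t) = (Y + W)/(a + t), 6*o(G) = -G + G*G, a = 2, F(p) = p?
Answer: -17531/27 ≈ -649.30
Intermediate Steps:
W = -16
o(G) = -G/6 + G²/6 (o(G) = (-G + G*G)/6 = (-G + G²)/6 = (G² - G)/6 = -G/6 + G²/6)
j(Y, t) = -(-16 + Y)/(9*(2 + t)) (j(Y, t) = -(Y - 16)/(9*(2 + t)) = -(-16 + Y)/(9*(2 + t)))
(-49 + 422)*j(o(F(2)), -3) = (-49 + 422)*((16 - 2*(-1 + 2)/6)/(9*(2 - 3))) = 373*((⅑)*(16 - 2/6)/(-1)) = 373*((⅑)*(-1)*(16 - 1*⅓)) = 373*((⅑)*(-1)*(16 - ⅓)) = 373*((⅑)*(-1)*(47/3)) = 373*(-47/27) = -17531/27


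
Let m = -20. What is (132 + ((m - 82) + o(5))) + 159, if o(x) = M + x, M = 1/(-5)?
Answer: 969/5 ≈ 193.80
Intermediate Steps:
M = -⅕ (M = 1*(-⅕) = -⅕ ≈ -0.20000)
o(x) = -⅕ + x
(132 + ((m - 82) + o(5))) + 159 = (132 + ((-20 - 82) + (-⅕ + 5))) + 159 = (132 + (-102 + 24/5)) + 159 = (132 - 486/5) + 159 = 174/5 + 159 = 969/5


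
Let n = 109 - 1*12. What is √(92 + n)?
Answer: 3*√21 ≈ 13.748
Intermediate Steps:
n = 97 (n = 109 - 12 = 97)
√(92 + n) = √(92 + 97) = √189 = 3*√21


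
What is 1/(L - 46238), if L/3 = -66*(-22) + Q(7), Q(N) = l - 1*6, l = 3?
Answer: -1/41891 ≈ -2.3871e-5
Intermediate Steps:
Q(N) = -3 (Q(N) = 3 - 1*6 = 3 - 6 = -3)
L = 4347 (L = 3*(-66*(-22) - 3) = 3*(1452 - 3) = 3*1449 = 4347)
1/(L - 46238) = 1/(4347 - 46238) = 1/(-41891) = -1/41891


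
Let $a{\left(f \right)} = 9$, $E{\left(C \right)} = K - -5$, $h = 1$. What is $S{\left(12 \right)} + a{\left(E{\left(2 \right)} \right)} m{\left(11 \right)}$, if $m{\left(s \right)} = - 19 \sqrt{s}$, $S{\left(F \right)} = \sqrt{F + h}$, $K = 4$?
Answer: $\sqrt{13} - 171 \sqrt{11} \approx -563.54$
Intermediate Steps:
$E{\left(C \right)} = 9$ ($E{\left(C \right)} = 4 - -5 = 4 + 5 = 9$)
$S{\left(F \right)} = \sqrt{1 + F}$ ($S{\left(F \right)} = \sqrt{F + 1} = \sqrt{1 + F}$)
$S{\left(12 \right)} + a{\left(E{\left(2 \right)} \right)} m{\left(11 \right)} = \sqrt{1 + 12} + 9 \left(- 19 \sqrt{11}\right) = \sqrt{13} - 171 \sqrt{11}$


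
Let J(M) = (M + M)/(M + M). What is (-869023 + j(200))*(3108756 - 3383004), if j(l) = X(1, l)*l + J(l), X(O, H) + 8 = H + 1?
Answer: 227741572656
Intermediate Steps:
J(M) = 1 (J(M) = (2*M)/((2*M)) = (2*M)*(1/(2*M)) = 1)
X(O, H) = -7 + H (X(O, H) = -8 + (H + 1) = -8 + (1 + H) = -7 + H)
j(l) = 1 + l*(-7 + l) (j(l) = (-7 + l)*l + 1 = l*(-7 + l) + 1 = 1 + l*(-7 + l))
(-869023 + j(200))*(3108756 - 3383004) = (-869023 + (1 + 200*(-7 + 200)))*(3108756 - 3383004) = (-869023 + (1 + 200*193))*(-274248) = (-869023 + (1 + 38600))*(-274248) = (-869023 + 38601)*(-274248) = -830422*(-274248) = 227741572656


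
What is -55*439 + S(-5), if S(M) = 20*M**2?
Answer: -23645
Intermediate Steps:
-55*439 + S(-5) = -55*439 + 20*(-5)**2 = -24145 + 20*25 = -24145 + 500 = -23645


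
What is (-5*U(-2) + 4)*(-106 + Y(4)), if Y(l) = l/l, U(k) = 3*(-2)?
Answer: -3570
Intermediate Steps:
U(k) = -6
Y(l) = 1
(-5*U(-2) + 4)*(-106 + Y(4)) = (-5*(-6) + 4)*(-106 + 1) = (30 + 4)*(-105) = 34*(-105) = -3570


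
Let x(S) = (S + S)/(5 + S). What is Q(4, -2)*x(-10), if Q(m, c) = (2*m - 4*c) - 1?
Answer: 60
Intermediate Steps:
x(S) = 2*S/(5 + S) (x(S) = (2*S)/(5 + S) = 2*S/(5 + S))
Q(m, c) = -1 - 4*c + 2*m (Q(m, c) = (-4*c + 2*m) - 1 = -1 - 4*c + 2*m)
Q(4, -2)*x(-10) = (-1 - 4*(-2) + 2*4)*(2*(-10)/(5 - 10)) = (-1 + 8 + 8)*(2*(-10)/(-5)) = 15*(2*(-10)*(-1/5)) = 15*4 = 60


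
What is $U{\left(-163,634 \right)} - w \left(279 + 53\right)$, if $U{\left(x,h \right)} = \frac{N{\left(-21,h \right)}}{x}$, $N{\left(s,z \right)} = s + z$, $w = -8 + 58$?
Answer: $- \frac{2706413}{163} \approx -16604.0$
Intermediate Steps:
$w = 50$
$U{\left(x,h \right)} = \frac{-21 + h}{x}$
$U{\left(-163,634 \right)} - w \left(279 + 53\right) = \frac{-21 + 634}{-163} - 50 \left(279 + 53\right) = \left(- \frac{1}{163}\right) 613 - 50 \cdot 332 = - \frac{613}{163} - 16600 = - \frac{2706413}{163}$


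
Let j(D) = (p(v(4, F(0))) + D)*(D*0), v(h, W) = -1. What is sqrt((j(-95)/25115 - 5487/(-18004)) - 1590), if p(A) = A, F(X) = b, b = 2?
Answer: 3*I*sqrt(14313616597)/9002 ≈ 39.871*I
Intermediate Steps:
F(X) = 2
j(D) = 0 (j(D) = (-1 + D)*(D*0) = (-1 + D)*0 = 0)
sqrt((j(-95)/25115 - 5487/(-18004)) - 1590) = sqrt((0/25115 - 5487/(-18004)) - 1590) = sqrt((0*(1/25115) - 5487*(-1/18004)) - 1590) = sqrt((0 + 5487/18004) - 1590) = sqrt(5487/18004 - 1590) = sqrt(-28620873/18004) = 3*I*sqrt(14313616597)/9002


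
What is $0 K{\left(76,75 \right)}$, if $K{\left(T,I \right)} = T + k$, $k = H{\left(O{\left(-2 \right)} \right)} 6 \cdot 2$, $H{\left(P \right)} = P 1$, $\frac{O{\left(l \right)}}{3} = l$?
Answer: $0$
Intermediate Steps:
$O{\left(l \right)} = 3 l$
$H{\left(P \right)} = P$
$k = -72$ ($k = 3 \left(-2\right) 6 \cdot 2 = \left(-6\right) 6 \cdot 2 = \left(-36\right) 2 = -72$)
$K{\left(T,I \right)} = -72 + T$ ($K{\left(T,I \right)} = T - 72 = -72 + T$)
$0 K{\left(76,75 \right)} = 0 \left(-72 + 76\right) = 0 \cdot 4 = 0$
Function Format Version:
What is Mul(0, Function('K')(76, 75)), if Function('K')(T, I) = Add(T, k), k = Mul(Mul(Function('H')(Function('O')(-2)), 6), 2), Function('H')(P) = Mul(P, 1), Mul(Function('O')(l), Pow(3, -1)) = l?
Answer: 0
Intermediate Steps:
Function('O')(l) = Mul(3, l)
Function('H')(P) = P
k = -72 (k = Mul(Mul(Mul(3, -2), 6), 2) = Mul(Mul(-6, 6), 2) = Mul(-36, 2) = -72)
Function('K')(T, I) = Add(-72, T) (Function('K')(T, I) = Add(T, -72) = Add(-72, T))
Mul(0, Function('K')(76, 75)) = Mul(0, Add(-72, 76)) = Mul(0, 4) = 0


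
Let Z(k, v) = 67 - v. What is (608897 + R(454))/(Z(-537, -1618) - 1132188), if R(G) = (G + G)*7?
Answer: -615253/1130503 ≈ -0.54423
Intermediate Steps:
R(G) = 14*G (R(G) = (2*G)*7 = 14*G)
(608897 + R(454))/(Z(-537, -1618) - 1132188) = (608897 + 14*454)/((67 - 1*(-1618)) - 1132188) = (608897 + 6356)/((67 + 1618) - 1132188) = 615253/(1685 - 1132188) = 615253/(-1130503) = 615253*(-1/1130503) = -615253/1130503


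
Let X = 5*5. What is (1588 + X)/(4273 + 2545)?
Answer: 1613/6818 ≈ 0.23658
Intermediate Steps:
X = 25
(1588 + X)/(4273 + 2545) = (1588 + 25)/(4273 + 2545) = 1613/6818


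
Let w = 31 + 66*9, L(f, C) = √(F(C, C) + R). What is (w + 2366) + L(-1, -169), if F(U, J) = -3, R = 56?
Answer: 2991 + √53 ≈ 2998.3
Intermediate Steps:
L(f, C) = √53 (L(f, C) = √(-3 + 56) = √53)
w = 625 (w = 31 + 594 = 625)
(w + 2366) + L(-1, -169) = (625 + 2366) + √53 = 2991 + √53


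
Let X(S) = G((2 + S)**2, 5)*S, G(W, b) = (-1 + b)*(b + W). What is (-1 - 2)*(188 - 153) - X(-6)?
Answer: 399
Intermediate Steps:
G(W, b) = (-1 + b)*(W + b)
X(S) = S*(20 + 4*(2 + S)**2) (X(S) = (5**2 - (2 + S)**2 - 1*5 + (2 + S)**2*5)*S = (25 - (2 + S)**2 - 5 + 5*(2 + S)**2)*S = (20 + 4*(2 + S)**2)*S = S*(20 + 4*(2 + S)**2))
(-1 - 2)*(188 - 153) - X(-6) = (-1 - 2)*(188 - 153) - 4*(-6)*(5 + (2 - 6)**2) = -3*35 - 4*(-6)*(5 + (-4)**2) = -105 - 4*(-6)*(5 + 16) = -105 - 4*(-6)*21 = -105 - 1*(-504) = -105 + 504 = 399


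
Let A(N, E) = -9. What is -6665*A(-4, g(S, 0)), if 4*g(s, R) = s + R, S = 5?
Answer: 59985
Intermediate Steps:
g(s, R) = R/4 + s/4 (g(s, R) = (s + R)/4 = (R + s)/4 = R/4 + s/4)
-6665*A(-4, g(S, 0)) = -6665*(-9) = 59985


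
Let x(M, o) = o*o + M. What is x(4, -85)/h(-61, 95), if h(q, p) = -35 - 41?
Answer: -7229/76 ≈ -95.118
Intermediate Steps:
x(M, o) = M + o² (x(M, o) = o² + M = M + o²)
h(q, p) = -76
x(4, -85)/h(-61, 95) = (4 + (-85)²)/(-76) = (4 + 7225)*(-1/76) = 7229*(-1/76) = -7229/76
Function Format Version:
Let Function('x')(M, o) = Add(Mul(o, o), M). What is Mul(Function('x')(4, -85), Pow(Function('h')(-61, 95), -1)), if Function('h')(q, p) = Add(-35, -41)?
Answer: Rational(-7229, 76) ≈ -95.118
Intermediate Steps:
Function('x')(M, o) = Add(M, Pow(o, 2)) (Function('x')(M, o) = Add(Pow(o, 2), M) = Add(M, Pow(o, 2)))
Function('h')(q, p) = -76
Mul(Function('x')(4, -85), Pow(Function('h')(-61, 95), -1)) = Mul(Add(4, Pow(-85, 2)), Pow(-76, -1)) = Mul(Add(4, 7225), Rational(-1, 76)) = Mul(7229, Rational(-1, 76)) = Rational(-7229, 76)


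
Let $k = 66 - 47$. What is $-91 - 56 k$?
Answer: $-1155$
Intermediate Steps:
$k = 19$ ($k = 66 - 47 = 19$)
$-91 - 56 k = -91 - 1064 = -1155$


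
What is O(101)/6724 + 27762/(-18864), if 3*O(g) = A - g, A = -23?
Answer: -7810475/5285064 ≈ -1.4778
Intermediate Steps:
O(g) = -23/3 - g/3 (O(g) = (-23 - g)/3 = -23/3 - g/3)
O(101)/6724 + 27762/(-18864) = (-23/3 - ⅓*101)/6724 + 27762/(-18864) = (-23/3 - 101/3)*(1/6724) + 27762*(-1/18864) = -124/3*1/6724 - 4627/3144 = -31/5043 - 4627/3144 = -7810475/5285064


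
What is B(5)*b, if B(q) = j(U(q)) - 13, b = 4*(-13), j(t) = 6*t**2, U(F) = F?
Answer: -7124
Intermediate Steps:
b = -52
B(q) = -13 + 6*q**2 (B(q) = 6*q**2 - 13 = -13 + 6*q**2)
B(5)*b = (-13 + 6*5**2)*(-52) = (-13 + 6*25)*(-52) = (-13 + 150)*(-52) = 137*(-52) = -7124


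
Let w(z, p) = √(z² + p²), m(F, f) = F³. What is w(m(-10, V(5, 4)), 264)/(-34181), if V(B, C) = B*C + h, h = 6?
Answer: -8*√16714/34181 ≈ -0.030258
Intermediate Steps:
V(B, C) = 6 + B*C (V(B, C) = B*C + 6 = 6 + B*C)
w(z, p) = √(p² + z²)
w(m(-10, V(5, 4)), 264)/(-34181) = √(264² + ((-10)³)²)/(-34181) = √(69696 + (-1000)²)*(-1/34181) = √(69696 + 1000000)*(-1/34181) = √1069696*(-1/34181) = (8*√16714)*(-1/34181) = -8*√16714/34181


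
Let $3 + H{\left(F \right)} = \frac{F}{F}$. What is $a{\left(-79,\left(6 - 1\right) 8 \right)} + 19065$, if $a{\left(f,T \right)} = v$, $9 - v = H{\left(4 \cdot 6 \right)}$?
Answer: $19076$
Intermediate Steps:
$H{\left(F \right)} = -2$ ($H{\left(F \right)} = -3 + \frac{F}{F} = -3 + 1 = -2$)
$v = 11$ ($v = 9 - -2 = 9 + 2 = 11$)
$a{\left(f,T \right)} = 11$
$a{\left(-79,\left(6 - 1\right) 8 \right)} + 19065 = 11 + 19065 = 19076$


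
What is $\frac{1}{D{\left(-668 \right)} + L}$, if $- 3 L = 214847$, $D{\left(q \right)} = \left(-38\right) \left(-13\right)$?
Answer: $- \frac{3}{213365} \approx -1.406 \cdot 10^{-5}$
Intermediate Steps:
$D{\left(q \right)} = 494$
$L = - \frac{214847}{3}$ ($L = \left(- \frac{1}{3}\right) 214847 = - \frac{214847}{3} \approx -71616.0$)
$\frac{1}{D{\left(-668 \right)} + L} = \frac{1}{494 - \frac{214847}{3}} = \frac{1}{- \frac{213365}{3}} = - \frac{3}{213365}$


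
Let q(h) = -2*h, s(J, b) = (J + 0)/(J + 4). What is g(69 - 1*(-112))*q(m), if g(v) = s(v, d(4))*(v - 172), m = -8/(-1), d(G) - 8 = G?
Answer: -26064/185 ≈ -140.89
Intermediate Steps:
d(G) = 8 + G
s(J, b) = J/(4 + J)
m = 8 (m = -8*(-1) = 8)
g(v) = v*(-172 + v)/(4 + v) (g(v) = (v/(4 + v))*(v - 172) = (v/(4 + v))*(-172 + v) = v*(-172 + v)/(4 + v))
g(69 - 1*(-112))*q(m) = ((69 - 1*(-112))*(-172 + (69 - 1*(-112)))/(4 + (69 - 1*(-112))))*(-2*8) = ((69 + 112)*(-172 + (69 + 112))/(4 + (69 + 112)))*(-16) = (181*(-172 + 181)/(4 + 181))*(-16) = (181*9/185)*(-16) = (181*(1/185)*9)*(-16) = (1629/185)*(-16) = -26064/185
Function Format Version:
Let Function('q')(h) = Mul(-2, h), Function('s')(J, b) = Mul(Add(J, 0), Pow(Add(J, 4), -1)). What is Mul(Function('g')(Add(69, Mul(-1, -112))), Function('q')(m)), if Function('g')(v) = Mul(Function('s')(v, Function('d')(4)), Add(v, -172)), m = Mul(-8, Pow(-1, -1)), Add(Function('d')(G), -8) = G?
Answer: Rational(-26064, 185) ≈ -140.89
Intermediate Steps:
Function('d')(G) = Add(8, G)
Function('s')(J, b) = Mul(J, Pow(Add(4, J), -1))
m = 8 (m = Mul(-8, -1) = 8)
Function('g')(v) = Mul(v, Pow(Add(4, v), -1), Add(-172, v)) (Function('g')(v) = Mul(Mul(v, Pow(Add(4, v), -1)), Add(v, -172)) = Mul(Mul(v, Pow(Add(4, v), -1)), Add(-172, v)) = Mul(v, Pow(Add(4, v), -1), Add(-172, v)))
Mul(Function('g')(Add(69, Mul(-1, -112))), Function('q')(m)) = Mul(Mul(Add(69, Mul(-1, -112)), Pow(Add(4, Add(69, Mul(-1, -112))), -1), Add(-172, Add(69, Mul(-1, -112)))), Mul(-2, 8)) = Mul(Mul(Add(69, 112), Pow(Add(4, Add(69, 112)), -1), Add(-172, Add(69, 112))), -16) = Mul(Mul(181, Pow(Add(4, 181), -1), Add(-172, 181)), -16) = Mul(Mul(181, Pow(185, -1), 9), -16) = Mul(Mul(181, Rational(1, 185), 9), -16) = Mul(Rational(1629, 185), -16) = Rational(-26064, 185)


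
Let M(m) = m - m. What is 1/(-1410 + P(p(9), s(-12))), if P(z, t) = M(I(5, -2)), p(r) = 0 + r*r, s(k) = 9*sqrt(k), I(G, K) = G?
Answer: -1/1410 ≈ -0.00070922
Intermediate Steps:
p(r) = r**2 (p(r) = 0 + r**2 = r**2)
M(m) = 0
P(z, t) = 0
1/(-1410 + P(p(9), s(-12))) = 1/(-1410 + 0) = 1/(-1410) = -1/1410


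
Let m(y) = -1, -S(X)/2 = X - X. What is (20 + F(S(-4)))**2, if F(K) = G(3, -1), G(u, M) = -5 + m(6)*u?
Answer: 144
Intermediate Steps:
S(X) = 0 (S(X) = -2*(X - X) = -2*0 = 0)
G(u, M) = -5 - u
F(K) = -8 (F(K) = -5 - 1*3 = -5 - 3 = -8)
(20 + F(S(-4)))**2 = (20 - 8)**2 = 12**2 = 144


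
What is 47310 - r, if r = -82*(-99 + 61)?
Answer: 44194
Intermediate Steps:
r = 3116 (r = -82*(-38) = 3116)
47310 - r = 47310 - 1*3116 = 47310 - 3116 = 44194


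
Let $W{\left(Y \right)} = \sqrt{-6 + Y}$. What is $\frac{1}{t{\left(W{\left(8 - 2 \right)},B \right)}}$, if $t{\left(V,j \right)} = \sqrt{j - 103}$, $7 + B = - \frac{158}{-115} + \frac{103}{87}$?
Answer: $- \frac{i \sqrt{10754964795}}{1074959} \approx - 0.096475 i$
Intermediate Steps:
$B = - \frac{44444}{10005}$ ($B = -7 + \left(- \frac{158}{-115} + \frac{103}{87}\right) = -7 + \left(\left(-158\right) \left(- \frac{1}{115}\right) + 103 \cdot \frac{1}{87}\right) = -7 + \left(\frac{158}{115} + \frac{103}{87}\right) = -7 + \frac{25591}{10005} = - \frac{44444}{10005} \approx -4.4422$)
$t{\left(V,j \right)} = \sqrt{-103 + j}$
$\frac{1}{t{\left(W{\left(8 - 2 \right)},B \right)}} = \frac{1}{\sqrt{-103 - \frac{44444}{10005}}} = \frac{1}{\sqrt{- \frac{1074959}{10005}}} = \frac{1}{\frac{1}{10005} i \sqrt{10754964795}} = - \frac{i \sqrt{10754964795}}{1074959}$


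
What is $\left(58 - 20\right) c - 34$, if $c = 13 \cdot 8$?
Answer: $3918$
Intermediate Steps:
$c = 104$
$\left(58 - 20\right) c - 34 = \left(58 - 20\right) 104 - 34 = 38 \cdot 104 - 34 = 3952 - 34 = 3918$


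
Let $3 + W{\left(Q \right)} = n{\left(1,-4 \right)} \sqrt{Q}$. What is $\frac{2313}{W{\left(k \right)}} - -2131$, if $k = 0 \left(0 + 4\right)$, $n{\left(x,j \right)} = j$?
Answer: $1360$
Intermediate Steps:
$k = 0$ ($k = 0 \cdot 4 = 0$)
$W{\left(Q \right)} = -3 - 4 \sqrt{Q}$
$\frac{2313}{W{\left(k \right)}} - -2131 = \frac{2313}{-3 - 4 \sqrt{0}} - -2131 = \frac{2313}{-3 - 0} + 2131 = \frac{2313}{-3 + 0} + 2131 = \frac{2313}{-3} + 2131 = 2313 \left(- \frac{1}{3}\right) + 2131 = -771 + 2131 = 1360$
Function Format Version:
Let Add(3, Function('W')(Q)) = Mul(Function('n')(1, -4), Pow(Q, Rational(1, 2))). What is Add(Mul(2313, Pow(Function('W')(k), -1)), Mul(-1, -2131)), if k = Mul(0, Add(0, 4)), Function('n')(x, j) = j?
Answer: 1360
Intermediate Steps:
k = 0 (k = Mul(0, 4) = 0)
Function('W')(Q) = Add(-3, Mul(-4, Pow(Q, Rational(1, 2))))
Add(Mul(2313, Pow(Function('W')(k), -1)), Mul(-1, -2131)) = Add(Mul(2313, Pow(Add(-3, Mul(-4, Pow(0, Rational(1, 2)))), -1)), Mul(-1, -2131)) = Add(Mul(2313, Pow(Add(-3, Mul(-4, 0)), -1)), 2131) = Add(Mul(2313, Pow(Add(-3, 0), -1)), 2131) = Add(Mul(2313, Pow(-3, -1)), 2131) = Add(Mul(2313, Rational(-1, 3)), 2131) = Add(-771, 2131) = 1360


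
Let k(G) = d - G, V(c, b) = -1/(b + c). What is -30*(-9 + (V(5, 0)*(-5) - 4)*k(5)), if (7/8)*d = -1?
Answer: -1980/7 ≈ -282.86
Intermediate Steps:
d = -8/7 (d = (8/7)*(-1) = -8/7 ≈ -1.1429)
k(G) = -8/7 - G
-30*(-9 + (V(5, 0)*(-5) - 4)*k(5)) = -30*(-9 + (-1/(0 + 5)*(-5) - 4)*(-8/7 - 1*5)) = -30*(-9 + (-1/5*(-5) - 4)*(-8/7 - 5)) = -30*(-9 + (-1*1/5*(-5) - 4)*(-43/7)) = -30*(-9 + (-1/5*(-5) - 4)*(-43/7)) = -30*(-9 + (1 - 4)*(-43/7)) = -30*(-9 - 3*(-43/7)) = -30*(-9 + 129/7) = -30*66/7 = -1980/7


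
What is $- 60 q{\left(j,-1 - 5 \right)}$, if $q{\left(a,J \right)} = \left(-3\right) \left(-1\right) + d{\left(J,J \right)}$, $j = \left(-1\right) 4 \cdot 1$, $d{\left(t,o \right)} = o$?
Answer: $180$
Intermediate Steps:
$j = -4$ ($j = \left(-4\right) 1 = -4$)
$q{\left(a,J \right)} = 3 + J$ ($q{\left(a,J \right)} = \left(-3\right) \left(-1\right) + J = 3 + J$)
$- 60 q{\left(j,-1 - 5 \right)} = - 60 \left(3 - 6\right) = \left(-60\right) \left(-3\right) = 180$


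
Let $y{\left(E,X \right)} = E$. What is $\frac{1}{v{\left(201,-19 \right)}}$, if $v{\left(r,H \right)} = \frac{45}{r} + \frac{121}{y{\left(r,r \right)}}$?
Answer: $\frac{201}{166} \approx 1.2108$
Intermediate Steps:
$v{\left(r,H \right)} = \frac{166}{r}$ ($v{\left(r,H \right)} = \frac{45}{r} + \frac{121}{r} = \frac{166}{r}$)
$\frac{1}{v{\left(201,-19 \right)}} = \frac{1}{166 \cdot \frac{1}{201}} = \frac{1}{\frac{166}{201}} = \frac{201}{166}$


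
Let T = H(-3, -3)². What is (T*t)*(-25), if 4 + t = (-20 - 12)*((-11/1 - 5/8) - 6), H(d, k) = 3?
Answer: -126000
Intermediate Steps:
t = 560 (t = -4 + (-20 - 12)*((-11/1 - 5/8) - 6) = -4 - 32*((-11*1 - 5*⅛) - 6) = -4 - 32*((-11 - 5/8) - 6) = -4 - 32*(-93/8 - 6) = -4 - 32*(-141/8) = -4 + 564 = 560)
T = 9 (T = 3² = 9)
(T*t)*(-25) = (9*560)*(-25) = 5040*(-25) = -126000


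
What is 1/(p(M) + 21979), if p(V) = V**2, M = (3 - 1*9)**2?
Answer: 1/23275 ≈ 4.2965e-5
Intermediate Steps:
M = 36 (M = (3 - 9)**2 = (-6)**2 = 36)
1/(p(M) + 21979) = 1/(36**2 + 21979) = 1/(1296 + 21979) = 1/23275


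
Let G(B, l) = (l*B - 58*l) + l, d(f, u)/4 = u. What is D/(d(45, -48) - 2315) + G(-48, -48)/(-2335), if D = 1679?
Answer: -143963/50903 ≈ -2.8282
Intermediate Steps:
d(f, u) = 4*u
G(B, l) = -57*l + B*l (G(B, l) = (B*l - 58*l) + l = (-58*l + B*l) + l = -57*l + B*l)
D/(d(45, -48) - 2315) + G(-48, -48)/(-2335) = 1679/(4*(-48) - 2315) - 48*(-57 - 48)/(-2335) = 1679/(-192 - 2315) - 48*(-105)*(-1/2335) = 1679/(-2507) + 5040*(-1/2335) = 1679*(-1/2507) - 1008/467 = -73/109 - 1008/467 = -143963/50903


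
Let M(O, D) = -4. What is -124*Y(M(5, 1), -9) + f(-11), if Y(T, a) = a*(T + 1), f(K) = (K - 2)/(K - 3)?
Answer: -46859/14 ≈ -3347.1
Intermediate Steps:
f(K) = (-2 + K)/(-3 + K)
Y(T, a) = a*(1 + T)
-124*Y(M(5, 1), -9) + f(-11) = -(-1116)*(1 - 4) + (-2 - 11)/(-3 - 11) = -(-1116)*(-3) - 13/(-14) = -124*27 - 1/14*(-13) = -3348 + 13/14 = -46859/14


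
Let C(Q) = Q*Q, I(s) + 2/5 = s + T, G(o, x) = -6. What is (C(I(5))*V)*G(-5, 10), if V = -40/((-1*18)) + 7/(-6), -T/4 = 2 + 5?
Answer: -86697/25 ≈ -3467.9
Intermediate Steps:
T = -28 (T = -4*(2 + 5) = -4*7 = -28)
I(s) = -142/5 + s (I(s) = -⅖ + (s - 28) = -⅖ + (-28 + s) = -142/5 + s)
V = 19/18 (V = -40/(-18) + 7*(-⅙) = -40*(-1/18) - 7/6 = 20/9 - 7/6 = 19/18 ≈ 1.0556)
C(Q) = Q²
(C(I(5))*V)*G(-5, 10) = ((-142/5 + 5)²*(19/18))*(-6) = ((-117/5)²*(19/18))*(-6) = ((13689/25)*(19/18))*(-6) = (28899/50)*(-6) = -86697/25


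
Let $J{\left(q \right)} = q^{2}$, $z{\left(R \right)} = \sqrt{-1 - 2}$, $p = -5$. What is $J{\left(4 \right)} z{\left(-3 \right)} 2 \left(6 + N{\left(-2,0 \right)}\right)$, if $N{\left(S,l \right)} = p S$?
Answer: $512 i \sqrt{3} \approx 886.81 i$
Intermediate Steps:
$N{\left(S,l \right)} = - 5 S$
$z{\left(R \right)} = i \sqrt{3}$ ($z{\left(R \right)} = \sqrt{-3} = i \sqrt{3}$)
$J{\left(4 \right)} z{\left(-3 \right)} 2 \left(6 + N{\left(-2,0 \right)}\right) = 4^{2} i \sqrt{3} \cdot 2 \left(6 - -10\right) = 16 i \sqrt{3} \cdot 2 \left(6 + 10\right) = 16 i \sqrt{3} \cdot 2 \cdot 16 = 16 i \sqrt{3} \cdot 32 = 512 i \sqrt{3}$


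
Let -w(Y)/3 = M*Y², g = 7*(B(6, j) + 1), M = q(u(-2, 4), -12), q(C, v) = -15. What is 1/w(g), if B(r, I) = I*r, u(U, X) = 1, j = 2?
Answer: 1/372645 ≈ 2.6835e-6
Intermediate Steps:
M = -15
g = 91 (g = 7*(2*6 + 1) = 7*(12 + 1) = 7*13 = 91)
w(Y) = 45*Y² (w(Y) = -(-45)*Y² = 45*Y²)
1/w(g) = 1/(45*91²) = 1/(45*8281) = 1/372645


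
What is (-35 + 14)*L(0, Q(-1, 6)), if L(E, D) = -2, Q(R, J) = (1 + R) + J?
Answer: 42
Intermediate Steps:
Q(R, J) = 1 + J + R
(-35 + 14)*L(0, Q(-1, 6)) = (-35 + 14)*(-2) = -21*(-2) = 42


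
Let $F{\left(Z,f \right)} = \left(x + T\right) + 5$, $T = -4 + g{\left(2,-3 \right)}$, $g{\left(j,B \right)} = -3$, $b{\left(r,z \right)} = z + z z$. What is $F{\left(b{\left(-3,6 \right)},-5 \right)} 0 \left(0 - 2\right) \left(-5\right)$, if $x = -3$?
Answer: $0$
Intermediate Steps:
$b{\left(r,z \right)} = z + z^{2}$
$T = -7$ ($T = -4 - 3 = -7$)
$F{\left(Z,f \right)} = -5$ ($F{\left(Z,f \right)} = \left(-3 - 7\right) + 5 = -10 + 5 = -5$)
$F{\left(b{\left(-3,6 \right)},-5 \right)} 0 \left(0 - 2\right) \left(-5\right) = \left(-5\right) 0 \left(0 - 2\right) \left(-5\right) = 0 \left(\left(-2\right) \left(-5\right)\right) = 0 \cdot 10 = 0$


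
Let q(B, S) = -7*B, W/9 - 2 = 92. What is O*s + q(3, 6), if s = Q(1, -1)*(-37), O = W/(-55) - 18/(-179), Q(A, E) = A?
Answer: 5359683/9845 ≈ 544.41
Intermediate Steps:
W = 846 (W = 18 + 9*92 = 18 + 828 = 846)
O = -150444/9845 (O = 846/(-55) - 18/(-179) = 846*(-1/55) - 18*(-1/179) = -846/55 + 18/179 = -150444/9845 ≈ -15.281)
s = -37 (s = 1*(-37) = -37)
O*s + q(3, 6) = -150444/9845*(-37) - 7*3 = 5566428/9845 - 21 = 5359683/9845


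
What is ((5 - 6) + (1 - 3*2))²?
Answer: 36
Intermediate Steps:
((5 - 6) + (1 - 3*2))² = (-1 + (1 - 6))² = (-1 - 5)² = (-6)² = 36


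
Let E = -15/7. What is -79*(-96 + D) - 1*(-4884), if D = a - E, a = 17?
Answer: 76690/7 ≈ 10956.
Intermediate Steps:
E = -15/7 (E = -15*⅐ = -15/7 ≈ -2.1429)
D = 134/7 (D = 17 - 1*(-15/7) = 17 + 15/7 = 134/7 ≈ 19.143)
-79*(-96 + D) - 1*(-4884) = -79*(-96 + 134/7) - 1*(-4884) = -79*(-538/7) + 4884 = 42502/7 + 4884 = 76690/7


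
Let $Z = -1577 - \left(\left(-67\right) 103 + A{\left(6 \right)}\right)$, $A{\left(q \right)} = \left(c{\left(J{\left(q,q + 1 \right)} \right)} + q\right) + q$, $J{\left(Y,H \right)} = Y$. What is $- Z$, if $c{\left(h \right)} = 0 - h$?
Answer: $-5318$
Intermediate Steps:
$c{\left(h \right)} = - h$
$A{\left(q \right)} = q$ ($A{\left(q \right)} = \left(- q + q\right) + q = 0 + q = q$)
$Z = 5318$ ($Z = -1577 - \left(\left(-67\right) 103 + 6\right) = -1577 - \left(-6901 + 6\right) = -1577 - -6895 = -1577 + 6895 = 5318$)
$- Z = \left(-1\right) 5318 = -5318$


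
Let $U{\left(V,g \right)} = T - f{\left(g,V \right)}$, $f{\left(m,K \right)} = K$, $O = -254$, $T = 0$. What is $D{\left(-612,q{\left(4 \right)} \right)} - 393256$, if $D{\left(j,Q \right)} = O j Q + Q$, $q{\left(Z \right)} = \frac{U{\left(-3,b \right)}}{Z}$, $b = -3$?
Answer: $- \frac{1106677}{4} \approx -2.7667 \cdot 10^{5}$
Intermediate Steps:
$U{\left(V,g \right)} = - V$ ($U{\left(V,g \right)} = 0 - V = - V$)
$q{\left(Z \right)} = \frac{3}{Z}$ ($q{\left(Z \right)} = \frac{\left(-1\right) \left(-3\right)}{Z} = \frac{3}{Z}$)
$D{\left(j,Q \right)} = Q - 254 Q j$ ($D{\left(j,Q \right)} = - 254 j Q + Q = - 254 Q j + Q = Q - 254 Q j$)
$D{\left(-612,q{\left(4 \right)} \right)} - 393256 = \frac{3}{4} \left(1 - -155448\right) - 393256 = 3 \cdot \frac{1}{4} \left(1 + 155448\right) - 393256 = \frac{3}{4} \cdot 155449 - 393256 = \frac{466347}{4} - 393256 = - \frac{1106677}{4}$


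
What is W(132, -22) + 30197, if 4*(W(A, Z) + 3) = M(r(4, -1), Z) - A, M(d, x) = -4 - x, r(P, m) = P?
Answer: 60331/2 ≈ 30166.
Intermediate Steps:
W(A, Z) = -4 - A/4 - Z/4 (W(A, Z) = -3 + ((-4 - Z) - A)/4 = -3 + (-4 - A - Z)/4 = -3 + (-1 - A/4 - Z/4) = -4 - A/4 - Z/4)
W(132, -22) + 30197 = (-4 - ¼*132 - ¼*(-22)) + 30197 = (-4 - 33 + 11/2) + 30197 = -63/2 + 30197 = 60331/2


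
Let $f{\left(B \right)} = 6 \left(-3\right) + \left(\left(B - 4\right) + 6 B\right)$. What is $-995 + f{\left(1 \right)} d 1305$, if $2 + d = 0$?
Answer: $38155$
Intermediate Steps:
$d = -2$ ($d = -2 + 0 = -2$)
$f{\left(B \right)} = -22 + 7 B$ ($f{\left(B \right)} = -18 + \left(\left(-4 + B\right) + 6 B\right) = -18 + \left(-4 + 7 B\right) = -22 + 7 B$)
$-995 + f{\left(1 \right)} d 1305 = -995 + \left(-22 + 7 \cdot 1\right) \left(-2\right) 1305 = -995 + \left(-22 + 7\right) \left(-2\right) 1305 = -995 + \left(-15\right) \left(-2\right) 1305 = -995 + 30 \cdot 1305 = -995 + 39150 = 38155$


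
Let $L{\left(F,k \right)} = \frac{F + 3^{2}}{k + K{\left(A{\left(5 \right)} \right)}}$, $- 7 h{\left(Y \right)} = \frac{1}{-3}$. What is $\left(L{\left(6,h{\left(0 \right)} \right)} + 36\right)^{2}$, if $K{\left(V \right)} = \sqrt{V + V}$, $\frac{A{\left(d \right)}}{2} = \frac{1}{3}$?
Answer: $\frac{491691789}{344569} + \frac{183605940 \sqrt{3}}{344569} \approx 2349.9$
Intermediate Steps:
$A{\left(d \right)} = \frac{2}{3}$
$K{\left(V \right)} = \sqrt{2} \sqrt{V}$ ($K{\left(V \right)} = \sqrt{2 V} = \sqrt{2} \sqrt{V}$)
$h{\left(Y \right)} = \frac{1}{21}$ ($h{\left(Y \right)} = - \frac{1}{7 \left(-3\right)} = \left(- \frac{1}{7}\right) \left(- \frac{1}{3}\right) = \frac{1}{21}$)
$L{\left(F,k \right)} = \frac{9 + F}{k + \frac{2 \sqrt{3}}{3}}$ ($L{\left(F,k \right)} = \frac{F + 3^{2}}{k + \sqrt{2} \sqrt{\frac{2}{3}}} = \frac{F + 9}{k + \sqrt{2} \frac{\sqrt{6}}{3}} = \frac{9 + F}{k + \frac{2 \sqrt{3}}{3}}$)
$\left(L{\left(6,h{\left(0 \right)} \right)} + 36\right)^{2} = \left(\frac{3 \left(9 + 6\right)}{2 \sqrt{3} + 3 \cdot \frac{1}{21}} + 36\right)^{2} = \left(3 \frac{1}{2 \sqrt{3} + \frac{1}{7}} \cdot 15 + 36\right)^{2} = \left(3 \frac{1}{\frac{1}{7} + 2 \sqrt{3}} \cdot 15 + 36\right)^{2} = \left(\frac{45}{\frac{1}{7} + 2 \sqrt{3}} + 36\right)^{2} = \left(36 + \frac{45}{\frac{1}{7} + 2 \sqrt{3}}\right)^{2}$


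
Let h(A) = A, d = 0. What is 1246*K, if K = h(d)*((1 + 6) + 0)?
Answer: 0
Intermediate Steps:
K = 0 (K = 0*((1 + 6) + 0) = 0*(7 + 0) = 0*7 = 0)
1246*K = 1246*0 = 0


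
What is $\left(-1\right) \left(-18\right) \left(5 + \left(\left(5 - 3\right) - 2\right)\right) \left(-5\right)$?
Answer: $-450$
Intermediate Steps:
$\left(-1\right) \left(-18\right) \left(5 + \left(\left(5 - 3\right) - 2\right)\right) \left(-5\right) = 18 \left(5 + \left(2 - 2\right)\right) \left(-5\right) = 18 \left(5 + 0\right) \left(-5\right) = 18 \cdot 5 \left(-5\right) = 18 \left(-25\right) = -450$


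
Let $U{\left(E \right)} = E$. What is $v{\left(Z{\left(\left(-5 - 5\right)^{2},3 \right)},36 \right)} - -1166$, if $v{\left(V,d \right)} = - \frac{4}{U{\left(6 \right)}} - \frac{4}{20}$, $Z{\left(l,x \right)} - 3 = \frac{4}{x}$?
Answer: $\frac{17477}{15} \approx 1165.1$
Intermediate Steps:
$Z{\left(l,x \right)} = 3 + \frac{4}{x}$
$v{\left(V,d \right)} = - \frac{13}{15}$ ($v{\left(V,d \right)} = - \frac{4}{6} - \frac{4}{20} = \left(-4\right) \frac{1}{6} - \frac{1}{5} = - \frac{2}{3} - \frac{1}{5} = - \frac{13}{15}$)
$v{\left(Z{\left(\left(-5 - 5\right)^{2},3 \right)},36 \right)} - -1166 = - \frac{13}{15} - -1166 = - \frac{13}{15} + 1166 = \frac{17477}{15}$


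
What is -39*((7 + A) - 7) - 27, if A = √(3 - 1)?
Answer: -27 - 39*√2 ≈ -82.154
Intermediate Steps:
A = √2 ≈ 1.4142
-39*((7 + A) - 7) - 27 = -39*((7 + √2) - 7) - 27 = -39*√2 - 27 = -27 - 39*√2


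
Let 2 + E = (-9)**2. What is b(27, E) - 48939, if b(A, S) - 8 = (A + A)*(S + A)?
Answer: -43207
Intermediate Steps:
E = 79 (E = -2 + (-9)**2 = -2 + 81 = 79)
b(A, S) = 8 + 2*A*(A + S) (b(A, S) = 8 + (A + A)*(S + A) = 8 + (2*A)*(A + S) = 8 + 2*A*(A + S))
b(27, E) - 48939 = (8 + 2*27**2 + 2*27*79) - 48939 = (8 + 2*729 + 4266) - 48939 = (8 + 1458 + 4266) - 48939 = 5732 - 48939 = -43207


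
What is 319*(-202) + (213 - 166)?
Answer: -64391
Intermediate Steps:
319*(-202) + (213 - 166) = -64438 + 47 = -64391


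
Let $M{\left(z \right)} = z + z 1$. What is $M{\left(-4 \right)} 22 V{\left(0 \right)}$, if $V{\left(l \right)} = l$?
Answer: $0$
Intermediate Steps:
$M{\left(z \right)} = 2 z$ ($M{\left(z \right)} = z + z = 2 z$)
$M{\left(-4 \right)} 22 V{\left(0 \right)} = 2 \left(-4\right) 22 \cdot 0 = \left(-8\right) 22 \cdot 0 = \left(-176\right) 0 = 0$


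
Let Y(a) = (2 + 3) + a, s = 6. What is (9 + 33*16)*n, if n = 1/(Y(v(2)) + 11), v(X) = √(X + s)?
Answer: 1074/31 - 537*√2/124 ≈ 28.521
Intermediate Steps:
v(X) = √(6 + X) (v(X) = √(X + 6) = √(6 + X))
Y(a) = 5 + a
n = 1/(16 + 2*√2) (n = 1/((5 + √(6 + 2)) + 11) = 1/((5 + √8) + 11) = 1/((5 + 2*√2) + 11) = 1/(16 + 2*√2) ≈ 0.053111)
(9 + 33*16)*n = (9 + 33*16)*(2/31 - √2/124) = (9 + 528)*(2/31 - √2/124) = 537*(2/31 - √2/124) = 1074/31 - 537*√2/124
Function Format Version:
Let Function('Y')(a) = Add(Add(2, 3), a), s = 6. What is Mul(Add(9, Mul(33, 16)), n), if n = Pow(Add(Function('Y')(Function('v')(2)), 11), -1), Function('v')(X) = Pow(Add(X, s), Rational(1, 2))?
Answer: Add(Rational(1074, 31), Mul(Rational(-537, 124), Pow(2, Rational(1, 2)))) ≈ 28.521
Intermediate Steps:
Function('v')(X) = Pow(Add(6, X), Rational(1, 2)) (Function('v')(X) = Pow(Add(X, 6), Rational(1, 2)) = Pow(Add(6, X), Rational(1, 2)))
Function('Y')(a) = Add(5, a)
n = Pow(Add(16, Mul(2, Pow(2, Rational(1, 2)))), -1) (n = Pow(Add(Add(5, Pow(Add(6, 2), Rational(1, 2))), 11), -1) = Pow(Add(Add(5, Pow(8, Rational(1, 2))), 11), -1) = Pow(Add(Add(5, Mul(2, Pow(2, Rational(1, 2)))), 11), -1) = Pow(Add(16, Mul(2, Pow(2, Rational(1, 2)))), -1) ≈ 0.053111)
Mul(Add(9, Mul(33, 16)), n) = Mul(Add(9, Mul(33, 16)), Add(Rational(2, 31), Mul(Rational(-1, 124), Pow(2, Rational(1, 2))))) = Mul(Add(9, 528), Add(Rational(2, 31), Mul(Rational(-1, 124), Pow(2, Rational(1, 2))))) = Mul(537, Add(Rational(2, 31), Mul(Rational(-1, 124), Pow(2, Rational(1, 2))))) = Add(Rational(1074, 31), Mul(Rational(-537, 124), Pow(2, Rational(1, 2))))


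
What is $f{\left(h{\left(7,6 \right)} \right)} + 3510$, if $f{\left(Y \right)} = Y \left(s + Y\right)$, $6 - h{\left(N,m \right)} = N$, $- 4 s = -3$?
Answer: $\frac{14041}{4} \approx 3510.3$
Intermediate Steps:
$s = \frac{3}{4}$ ($s = \left(- \frac{1}{4}\right) \left(-3\right) = \frac{3}{4} \approx 0.75$)
$h{\left(N,m \right)} = 6 - N$
$f{\left(Y \right)} = Y \left(\frac{3}{4} + Y\right)$
$f{\left(h{\left(7,6 \right)} \right)} + 3510 = \frac{\left(6 - 7\right) \left(3 + 4 \left(6 - 7\right)\right)}{4} + 3510 = \frac{1}{4} \left(-1\right) \left(3 + 4 \left(-1\right)\right) + 3510 = \frac{1}{4} \left(-1\right) \left(3 - 4\right) + 3510 = \frac{1}{4} \left(-1\right) \left(-1\right) + 3510 = \frac{1}{4} + 3510 = \frac{14041}{4}$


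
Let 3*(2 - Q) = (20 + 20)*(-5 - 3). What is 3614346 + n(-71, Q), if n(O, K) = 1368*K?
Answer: 3763002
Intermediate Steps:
Q = 326/3 (Q = 2 - (20 + 20)*(-5 - 3)/3 = 2 - 40*(-8)/3 = 2 - ⅓*(-320) = 2 + 320/3 = 326/3 ≈ 108.67)
3614346 + n(-71, Q) = 3614346 + 1368*(326/3) = 3614346 + 148656 = 3763002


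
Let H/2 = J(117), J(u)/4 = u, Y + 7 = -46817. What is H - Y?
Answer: 47760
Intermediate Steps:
Y = -46824 (Y = -7 - 46817 = -46824)
J(u) = 4*u
H = 936 (H = 2*(4*117) = 2*468 = 936)
H - Y = 936 - 1*(-46824) = 936 + 46824 = 47760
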